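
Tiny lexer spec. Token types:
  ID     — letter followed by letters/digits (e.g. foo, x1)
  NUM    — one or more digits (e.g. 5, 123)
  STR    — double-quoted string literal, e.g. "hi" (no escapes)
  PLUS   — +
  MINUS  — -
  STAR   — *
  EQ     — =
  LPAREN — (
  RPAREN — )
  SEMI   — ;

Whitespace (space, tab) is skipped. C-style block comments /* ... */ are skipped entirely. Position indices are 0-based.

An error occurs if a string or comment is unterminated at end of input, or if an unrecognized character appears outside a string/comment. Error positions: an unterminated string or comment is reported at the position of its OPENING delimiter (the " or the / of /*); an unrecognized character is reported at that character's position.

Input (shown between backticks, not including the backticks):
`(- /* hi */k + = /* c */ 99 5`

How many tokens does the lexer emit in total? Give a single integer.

Answer: 7

Derivation:
pos=0: emit LPAREN '('
pos=1: emit MINUS '-'
pos=3: enter COMMENT mode (saw '/*')
exit COMMENT mode (now at pos=11)
pos=11: emit ID 'k' (now at pos=12)
pos=13: emit PLUS '+'
pos=15: emit EQ '='
pos=17: enter COMMENT mode (saw '/*')
exit COMMENT mode (now at pos=24)
pos=25: emit NUM '99' (now at pos=27)
pos=28: emit NUM '5' (now at pos=29)
DONE. 7 tokens: [LPAREN, MINUS, ID, PLUS, EQ, NUM, NUM]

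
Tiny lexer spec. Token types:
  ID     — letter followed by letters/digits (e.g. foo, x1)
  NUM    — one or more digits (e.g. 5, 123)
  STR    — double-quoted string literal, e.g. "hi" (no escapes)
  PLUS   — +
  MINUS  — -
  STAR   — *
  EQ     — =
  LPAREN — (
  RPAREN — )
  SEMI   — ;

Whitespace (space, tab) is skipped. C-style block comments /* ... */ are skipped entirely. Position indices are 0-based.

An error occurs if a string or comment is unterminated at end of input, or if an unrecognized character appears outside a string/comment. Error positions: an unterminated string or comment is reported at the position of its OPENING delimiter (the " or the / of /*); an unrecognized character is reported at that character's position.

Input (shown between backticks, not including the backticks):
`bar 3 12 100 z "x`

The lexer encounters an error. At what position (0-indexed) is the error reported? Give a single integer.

Answer: 15

Derivation:
pos=0: emit ID 'bar' (now at pos=3)
pos=4: emit NUM '3' (now at pos=5)
pos=6: emit NUM '12' (now at pos=8)
pos=9: emit NUM '100' (now at pos=12)
pos=13: emit ID 'z' (now at pos=14)
pos=15: enter STRING mode
pos=15: ERROR — unterminated string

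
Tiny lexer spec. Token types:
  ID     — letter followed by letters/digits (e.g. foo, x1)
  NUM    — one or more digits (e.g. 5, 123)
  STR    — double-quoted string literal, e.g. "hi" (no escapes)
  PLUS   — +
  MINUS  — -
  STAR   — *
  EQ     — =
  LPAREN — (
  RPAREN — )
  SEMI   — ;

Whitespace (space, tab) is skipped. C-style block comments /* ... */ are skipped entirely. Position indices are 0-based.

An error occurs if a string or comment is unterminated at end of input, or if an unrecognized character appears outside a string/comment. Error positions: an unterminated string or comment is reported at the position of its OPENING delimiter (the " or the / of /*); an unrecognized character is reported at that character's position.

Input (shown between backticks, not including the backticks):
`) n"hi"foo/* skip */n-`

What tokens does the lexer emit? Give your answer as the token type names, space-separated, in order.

pos=0: emit RPAREN ')'
pos=2: emit ID 'n' (now at pos=3)
pos=3: enter STRING mode
pos=3: emit STR "hi" (now at pos=7)
pos=7: emit ID 'foo' (now at pos=10)
pos=10: enter COMMENT mode (saw '/*')
exit COMMENT mode (now at pos=20)
pos=20: emit ID 'n' (now at pos=21)
pos=21: emit MINUS '-'
DONE. 6 tokens: [RPAREN, ID, STR, ID, ID, MINUS]

Answer: RPAREN ID STR ID ID MINUS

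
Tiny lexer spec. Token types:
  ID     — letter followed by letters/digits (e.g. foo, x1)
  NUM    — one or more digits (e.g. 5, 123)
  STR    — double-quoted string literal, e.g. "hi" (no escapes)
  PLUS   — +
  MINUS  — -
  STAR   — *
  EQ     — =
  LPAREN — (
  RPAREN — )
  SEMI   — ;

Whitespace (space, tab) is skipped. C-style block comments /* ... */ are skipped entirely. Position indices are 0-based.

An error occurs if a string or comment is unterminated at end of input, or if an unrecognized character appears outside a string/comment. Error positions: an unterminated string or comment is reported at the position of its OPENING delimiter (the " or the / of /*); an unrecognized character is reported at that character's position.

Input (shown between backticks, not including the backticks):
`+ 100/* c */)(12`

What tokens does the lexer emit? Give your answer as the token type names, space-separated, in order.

Answer: PLUS NUM RPAREN LPAREN NUM

Derivation:
pos=0: emit PLUS '+'
pos=2: emit NUM '100' (now at pos=5)
pos=5: enter COMMENT mode (saw '/*')
exit COMMENT mode (now at pos=12)
pos=12: emit RPAREN ')'
pos=13: emit LPAREN '('
pos=14: emit NUM '12' (now at pos=16)
DONE. 5 tokens: [PLUS, NUM, RPAREN, LPAREN, NUM]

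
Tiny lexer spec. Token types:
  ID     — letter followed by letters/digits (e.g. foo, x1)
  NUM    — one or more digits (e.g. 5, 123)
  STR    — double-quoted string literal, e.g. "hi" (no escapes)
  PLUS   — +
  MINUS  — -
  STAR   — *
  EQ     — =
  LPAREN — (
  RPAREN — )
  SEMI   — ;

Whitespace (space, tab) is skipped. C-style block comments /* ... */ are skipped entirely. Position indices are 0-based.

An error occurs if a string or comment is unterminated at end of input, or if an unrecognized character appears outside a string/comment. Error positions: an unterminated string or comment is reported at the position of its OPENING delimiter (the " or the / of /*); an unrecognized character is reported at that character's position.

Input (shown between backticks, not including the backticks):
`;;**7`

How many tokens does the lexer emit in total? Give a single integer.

pos=0: emit SEMI ';'
pos=1: emit SEMI ';'
pos=2: emit STAR '*'
pos=3: emit STAR '*'
pos=4: emit NUM '7' (now at pos=5)
DONE. 5 tokens: [SEMI, SEMI, STAR, STAR, NUM]

Answer: 5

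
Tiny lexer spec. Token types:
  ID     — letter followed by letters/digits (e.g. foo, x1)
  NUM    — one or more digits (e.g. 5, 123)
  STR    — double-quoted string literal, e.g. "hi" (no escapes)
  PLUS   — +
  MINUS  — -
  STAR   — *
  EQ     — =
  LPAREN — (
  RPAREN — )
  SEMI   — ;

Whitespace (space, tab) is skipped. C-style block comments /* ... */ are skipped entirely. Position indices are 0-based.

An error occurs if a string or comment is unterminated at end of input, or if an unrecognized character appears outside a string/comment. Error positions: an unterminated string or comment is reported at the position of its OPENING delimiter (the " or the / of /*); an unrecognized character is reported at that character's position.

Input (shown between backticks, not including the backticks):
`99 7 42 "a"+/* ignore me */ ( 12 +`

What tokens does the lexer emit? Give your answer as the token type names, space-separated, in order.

pos=0: emit NUM '99' (now at pos=2)
pos=3: emit NUM '7' (now at pos=4)
pos=5: emit NUM '42' (now at pos=7)
pos=8: enter STRING mode
pos=8: emit STR "a" (now at pos=11)
pos=11: emit PLUS '+'
pos=12: enter COMMENT mode (saw '/*')
exit COMMENT mode (now at pos=27)
pos=28: emit LPAREN '('
pos=30: emit NUM '12' (now at pos=32)
pos=33: emit PLUS '+'
DONE. 8 tokens: [NUM, NUM, NUM, STR, PLUS, LPAREN, NUM, PLUS]

Answer: NUM NUM NUM STR PLUS LPAREN NUM PLUS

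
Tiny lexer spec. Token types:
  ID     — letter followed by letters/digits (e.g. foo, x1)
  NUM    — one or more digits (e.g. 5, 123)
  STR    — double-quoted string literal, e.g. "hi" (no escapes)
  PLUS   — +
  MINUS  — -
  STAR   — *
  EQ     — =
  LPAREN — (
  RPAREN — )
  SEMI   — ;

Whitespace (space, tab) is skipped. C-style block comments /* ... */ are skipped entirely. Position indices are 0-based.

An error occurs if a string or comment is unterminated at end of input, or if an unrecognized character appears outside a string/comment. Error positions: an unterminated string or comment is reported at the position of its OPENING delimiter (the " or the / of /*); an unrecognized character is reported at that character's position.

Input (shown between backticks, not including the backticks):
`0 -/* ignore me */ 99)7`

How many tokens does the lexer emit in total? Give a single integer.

Answer: 5

Derivation:
pos=0: emit NUM '0' (now at pos=1)
pos=2: emit MINUS '-'
pos=3: enter COMMENT mode (saw '/*')
exit COMMENT mode (now at pos=18)
pos=19: emit NUM '99' (now at pos=21)
pos=21: emit RPAREN ')'
pos=22: emit NUM '7' (now at pos=23)
DONE. 5 tokens: [NUM, MINUS, NUM, RPAREN, NUM]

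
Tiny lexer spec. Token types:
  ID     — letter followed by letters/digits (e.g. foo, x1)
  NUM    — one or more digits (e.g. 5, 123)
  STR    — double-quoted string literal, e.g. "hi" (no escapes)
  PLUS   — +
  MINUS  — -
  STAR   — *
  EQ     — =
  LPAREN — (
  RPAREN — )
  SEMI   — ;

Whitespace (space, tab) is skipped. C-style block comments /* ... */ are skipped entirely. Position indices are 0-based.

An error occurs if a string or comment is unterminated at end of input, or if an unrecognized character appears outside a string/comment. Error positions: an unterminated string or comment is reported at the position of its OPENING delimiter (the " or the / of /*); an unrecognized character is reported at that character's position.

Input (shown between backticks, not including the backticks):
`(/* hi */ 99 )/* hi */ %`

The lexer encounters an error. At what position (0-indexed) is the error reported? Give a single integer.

Answer: 23

Derivation:
pos=0: emit LPAREN '('
pos=1: enter COMMENT mode (saw '/*')
exit COMMENT mode (now at pos=9)
pos=10: emit NUM '99' (now at pos=12)
pos=13: emit RPAREN ')'
pos=14: enter COMMENT mode (saw '/*')
exit COMMENT mode (now at pos=22)
pos=23: ERROR — unrecognized char '%'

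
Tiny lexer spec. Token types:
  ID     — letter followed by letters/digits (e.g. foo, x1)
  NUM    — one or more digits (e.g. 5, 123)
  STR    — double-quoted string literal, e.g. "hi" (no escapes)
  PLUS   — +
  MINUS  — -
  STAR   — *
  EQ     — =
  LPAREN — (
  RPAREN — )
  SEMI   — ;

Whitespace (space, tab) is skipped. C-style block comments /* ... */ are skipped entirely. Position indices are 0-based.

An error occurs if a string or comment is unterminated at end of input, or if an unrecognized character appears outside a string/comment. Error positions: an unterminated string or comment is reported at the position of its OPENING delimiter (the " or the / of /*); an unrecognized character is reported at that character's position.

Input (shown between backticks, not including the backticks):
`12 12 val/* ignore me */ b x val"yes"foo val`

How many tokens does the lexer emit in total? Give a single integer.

pos=0: emit NUM '12' (now at pos=2)
pos=3: emit NUM '12' (now at pos=5)
pos=6: emit ID 'val' (now at pos=9)
pos=9: enter COMMENT mode (saw '/*')
exit COMMENT mode (now at pos=24)
pos=25: emit ID 'b' (now at pos=26)
pos=27: emit ID 'x' (now at pos=28)
pos=29: emit ID 'val' (now at pos=32)
pos=32: enter STRING mode
pos=32: emit STR "yes" (now at pos=37)
pos=37: emit ID 'foo' (now at pos=40)
pos=41: emit ID 'val' (now at pos=44)
DONE. 9 tokens: [NUM, NUM, ID, ID, ID, ID, STR, ID, ID]

Answer: 9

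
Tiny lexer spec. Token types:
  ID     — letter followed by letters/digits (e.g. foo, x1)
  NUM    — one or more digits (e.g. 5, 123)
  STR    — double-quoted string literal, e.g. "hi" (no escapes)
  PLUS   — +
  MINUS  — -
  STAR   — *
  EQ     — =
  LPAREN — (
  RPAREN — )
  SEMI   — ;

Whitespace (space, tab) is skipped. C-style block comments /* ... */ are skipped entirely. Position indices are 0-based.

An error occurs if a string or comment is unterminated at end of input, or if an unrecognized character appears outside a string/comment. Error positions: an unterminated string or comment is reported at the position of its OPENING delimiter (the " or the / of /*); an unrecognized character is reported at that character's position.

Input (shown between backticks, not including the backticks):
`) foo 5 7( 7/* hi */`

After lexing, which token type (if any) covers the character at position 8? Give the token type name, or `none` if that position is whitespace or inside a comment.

pos=0: emit RPAREN ')'
pos=2: emit ID 'foo' (now at pos=5)
pos=6: emit NUM '5' (now at pos=7)
pos=8: emit NUM '7' (now at pos=9)
pos=9: emit LPAREN '('
pos=11: emit NUM '7' (now at pos=12)
pos=12: enter COMMENT mode (saw '/*')
exit COMMENT mode (now at pos=20)
DONE. 6 tokens: [RPAREN, ID, NUM, NUM, LPAREN, NUM]
Position 8: char is '7' -> NUM

Answer: NUM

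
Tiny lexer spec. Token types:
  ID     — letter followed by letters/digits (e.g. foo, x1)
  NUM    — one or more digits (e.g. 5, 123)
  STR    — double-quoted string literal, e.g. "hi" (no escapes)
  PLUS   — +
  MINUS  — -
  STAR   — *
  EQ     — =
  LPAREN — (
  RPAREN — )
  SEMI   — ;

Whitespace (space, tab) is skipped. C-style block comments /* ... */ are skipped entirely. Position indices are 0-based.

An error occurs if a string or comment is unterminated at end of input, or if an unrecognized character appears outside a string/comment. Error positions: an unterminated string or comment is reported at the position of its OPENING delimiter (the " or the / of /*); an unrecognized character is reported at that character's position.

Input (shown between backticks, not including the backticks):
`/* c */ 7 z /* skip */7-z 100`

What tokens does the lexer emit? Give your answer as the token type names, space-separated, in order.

pos=0: enter COMMENT mode (saw '/*')
exit COMMENT mode (now at pos=7)
pos=8: emit NUM '7' (now at pos=9)
pos=10: emit ID 'z' (now at pos=11)
pos=12: enter COMMENT mode (saw '/*')
exit COMMENT mode (now at pos=22)
pos=22: emit NUM '7' (now at pos=23)
pos=23: emit MINUS '-'
pos=24: emit ID 'z' (now at pos=25)
pos=26: emit NUM '100' (now at pos=29)
DONE. 6 tokens: [NUM, ID, NUM, MINUS, ID, NUM]

Answer: NUM ID NUM MINUS ID NUM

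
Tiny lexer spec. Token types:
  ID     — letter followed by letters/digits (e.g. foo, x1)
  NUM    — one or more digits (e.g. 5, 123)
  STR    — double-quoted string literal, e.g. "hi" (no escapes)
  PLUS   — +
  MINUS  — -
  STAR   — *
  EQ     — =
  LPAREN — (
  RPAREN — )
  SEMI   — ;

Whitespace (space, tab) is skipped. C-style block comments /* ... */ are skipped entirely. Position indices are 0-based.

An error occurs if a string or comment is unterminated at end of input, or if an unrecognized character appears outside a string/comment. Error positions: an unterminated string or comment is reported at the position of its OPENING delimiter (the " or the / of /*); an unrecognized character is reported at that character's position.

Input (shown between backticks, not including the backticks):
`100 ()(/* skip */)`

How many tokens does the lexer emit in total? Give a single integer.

pos=0: emit NUM '100' (now at pos=3)
pos=4: emit LPAREN '('
pos=5: emit RPAREN ')'
pos=6: emit LPAREN '('
pos=7: enter COMMENT mode (saw '/*')
exit COMMENT mode (now at pos=17)
pos=17: emit RPAREN ')'
DONE. 5 tokens: [NUM, LPAREN, RPAREN, LPAREN, RPAREN]

Answer: 5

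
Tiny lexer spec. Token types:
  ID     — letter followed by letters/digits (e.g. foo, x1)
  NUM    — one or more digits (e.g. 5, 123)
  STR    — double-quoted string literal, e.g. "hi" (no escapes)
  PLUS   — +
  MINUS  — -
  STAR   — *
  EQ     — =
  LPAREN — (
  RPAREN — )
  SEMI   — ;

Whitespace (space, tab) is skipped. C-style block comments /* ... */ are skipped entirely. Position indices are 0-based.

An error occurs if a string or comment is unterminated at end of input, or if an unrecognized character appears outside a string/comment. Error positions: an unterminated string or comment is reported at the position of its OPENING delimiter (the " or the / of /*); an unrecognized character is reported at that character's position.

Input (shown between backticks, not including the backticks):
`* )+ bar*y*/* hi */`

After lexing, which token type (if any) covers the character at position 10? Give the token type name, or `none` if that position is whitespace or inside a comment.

pos=0: emit STAR '*'
pos=2: emit RPAREN ')'
pos=3: emit PLUS '+'
pos=5: emit ID 'bar' (now at pos=8)
pos=8: emit STAR '*'
pos=9: emit ID 'y' (now at pos=10)
pos=10: emit STAR '*'
pos=11: enter COMMENT mode (saw '/*')
exit COMMENT mode (now at pos=19)
DONE. 7 tokens: [STAR, RPAREN, PLUS, ID, STAR, ID, STAR]
Position 10: char is '*' -> STAR

Answer: STAR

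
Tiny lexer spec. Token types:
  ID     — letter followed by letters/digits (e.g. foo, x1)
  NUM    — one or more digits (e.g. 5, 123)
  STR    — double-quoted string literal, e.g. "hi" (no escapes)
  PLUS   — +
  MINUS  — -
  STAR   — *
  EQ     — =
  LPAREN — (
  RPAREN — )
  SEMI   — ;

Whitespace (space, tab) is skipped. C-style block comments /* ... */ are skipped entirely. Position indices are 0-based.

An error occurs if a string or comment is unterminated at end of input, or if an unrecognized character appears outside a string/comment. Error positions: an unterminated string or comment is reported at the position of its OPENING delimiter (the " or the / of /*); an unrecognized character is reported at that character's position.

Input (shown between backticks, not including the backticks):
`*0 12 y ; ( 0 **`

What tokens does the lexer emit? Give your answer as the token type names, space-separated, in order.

pos=0: emit STAR '*'
pos=1: emit NUM '0' (now at pos=2)
pos=3: emit NUM '12' (now at pos=5)
pos=6: emit ID 'y' (now at pos=7)
pos=8: emit SEMI ';'
pos=10: emit LPAREN '('
pos=12: emit NUM '0' (now at pos=13)
pos=14: emit STAR '*'
pos=15: emit STAR '*'
DONE. 9 tokens: [STAR, NUM, NUM, ID, SEMI, LPAREN, NUM, STAR, STAR]

Answer: STAR NUM NUM ID SEMI LPAREN NUM STAR STAR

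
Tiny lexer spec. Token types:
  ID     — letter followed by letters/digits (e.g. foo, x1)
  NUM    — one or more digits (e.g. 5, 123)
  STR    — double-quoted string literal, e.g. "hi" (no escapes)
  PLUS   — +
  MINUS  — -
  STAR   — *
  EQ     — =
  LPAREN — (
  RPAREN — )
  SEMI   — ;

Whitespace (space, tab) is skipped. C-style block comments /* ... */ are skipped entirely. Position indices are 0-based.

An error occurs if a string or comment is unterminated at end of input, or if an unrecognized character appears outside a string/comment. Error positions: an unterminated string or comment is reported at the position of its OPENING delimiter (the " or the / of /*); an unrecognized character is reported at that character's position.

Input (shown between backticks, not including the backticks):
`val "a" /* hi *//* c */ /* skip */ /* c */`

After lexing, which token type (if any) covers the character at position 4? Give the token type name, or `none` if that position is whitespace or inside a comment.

Answer: STR

Derivation:
pos=0: emit ID 'val' (now at pos=3)
pos=4: enter STRING mode
pos=4: emit STR "a" (now at pos=7)
pos=8: enter COMMENT mode (saw '/*')
exit COMMENT mode (now at pos=16)
pos=16: enter COMMENT mode (saw '/*')
exit COMMENT mode (now at pos=23)
pos=24: enter COMMENT mode (saw '/*')
exit COMMENT mode (now at pos=34)
pos=35: enter COMMENT mode (saw '/*')
exit COMMENT mode (now at pos=42)
DONE. 2 tokens: [ID, STR]
Position 4: char is '"' -> STR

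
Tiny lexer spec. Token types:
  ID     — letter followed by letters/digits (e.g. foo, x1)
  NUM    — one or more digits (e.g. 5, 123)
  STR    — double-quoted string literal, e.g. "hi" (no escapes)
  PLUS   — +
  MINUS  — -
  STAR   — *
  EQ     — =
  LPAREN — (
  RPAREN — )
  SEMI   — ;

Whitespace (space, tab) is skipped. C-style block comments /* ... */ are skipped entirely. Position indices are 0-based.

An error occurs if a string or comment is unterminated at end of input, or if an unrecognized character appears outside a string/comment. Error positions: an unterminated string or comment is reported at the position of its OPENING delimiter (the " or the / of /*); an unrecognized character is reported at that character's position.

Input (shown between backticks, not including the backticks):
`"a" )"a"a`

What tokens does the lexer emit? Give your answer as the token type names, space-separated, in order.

Answer: STR RPAREN STR ID

Derivation:
pos=0: enter STRING mode
pos=0: emit STR "a" (now at pos=3)
pos=4: emit RPAREN ')'
pos=5: enter STRING mode
pos=5: emit STR "a" (now at pos=8)
pos=8: emit ID 'a' (now at pos=9)
DONE. 4 tokens: [STR, RPAREN, STR, ID]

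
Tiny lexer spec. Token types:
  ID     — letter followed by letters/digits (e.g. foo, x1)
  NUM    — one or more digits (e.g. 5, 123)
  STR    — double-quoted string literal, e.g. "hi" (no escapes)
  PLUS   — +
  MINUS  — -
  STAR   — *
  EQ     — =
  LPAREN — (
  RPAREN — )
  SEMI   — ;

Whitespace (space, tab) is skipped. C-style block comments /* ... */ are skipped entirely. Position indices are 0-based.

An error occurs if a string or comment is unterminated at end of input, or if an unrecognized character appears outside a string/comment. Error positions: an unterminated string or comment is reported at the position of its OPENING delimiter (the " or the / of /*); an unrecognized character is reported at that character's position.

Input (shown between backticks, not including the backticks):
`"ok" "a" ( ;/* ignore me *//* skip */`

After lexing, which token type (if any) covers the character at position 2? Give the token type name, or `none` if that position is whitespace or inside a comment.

Answer: STR

Derivation:
pos=0: enter STRING mode
pos=0: emit STR "ok" (now at pos=4)
pos=5: enter STRING mode
pos=5: emit STR "a" (now at pos=8)
pos=9: emit LPAREN '('
pos=11: emit SEMI ';'
pos=12: enter COMMENT mode (saw '/*')
exit COMMENT mode (now at pos=27)
pos=27: enter COMMENT mode (saw '/*')
exit COMMENT mode (now at pos=37)
DONE. 4 tokens: [STR, STR, LPAREN, SEMI]
Position 2: char is 'k' -> STR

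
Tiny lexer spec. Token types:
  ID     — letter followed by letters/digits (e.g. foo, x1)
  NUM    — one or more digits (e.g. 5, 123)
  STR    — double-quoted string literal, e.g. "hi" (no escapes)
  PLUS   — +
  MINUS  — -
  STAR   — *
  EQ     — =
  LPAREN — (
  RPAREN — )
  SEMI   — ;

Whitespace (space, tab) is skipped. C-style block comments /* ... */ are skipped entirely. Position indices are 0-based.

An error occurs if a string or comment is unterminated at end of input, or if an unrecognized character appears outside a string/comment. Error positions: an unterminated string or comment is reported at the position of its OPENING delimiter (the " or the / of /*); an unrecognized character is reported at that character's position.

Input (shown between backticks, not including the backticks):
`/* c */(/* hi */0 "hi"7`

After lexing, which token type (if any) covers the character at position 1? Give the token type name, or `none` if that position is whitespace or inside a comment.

Answer: none

Derivation:
pos=0: enter COMMENT mode (saw '/*')
exit COMMENT mode (now at pos=7)
pos=7: emit LPAREN '('
pos=8: enter COMMENT mode (saw '/*')
exit COMMENT mode (now at pos=16)
pos=16: emit NUM '0' (now at pos=17)
pos=18: enter STRING mode
pos=18: emit STR "hi" (now at pos=22)
pos=22: emit NUM '7' (now at pos=23)
DONE. 4 tokens: [LPAREN, NUM, STR, NUM]
Position 1: char is '*' -> none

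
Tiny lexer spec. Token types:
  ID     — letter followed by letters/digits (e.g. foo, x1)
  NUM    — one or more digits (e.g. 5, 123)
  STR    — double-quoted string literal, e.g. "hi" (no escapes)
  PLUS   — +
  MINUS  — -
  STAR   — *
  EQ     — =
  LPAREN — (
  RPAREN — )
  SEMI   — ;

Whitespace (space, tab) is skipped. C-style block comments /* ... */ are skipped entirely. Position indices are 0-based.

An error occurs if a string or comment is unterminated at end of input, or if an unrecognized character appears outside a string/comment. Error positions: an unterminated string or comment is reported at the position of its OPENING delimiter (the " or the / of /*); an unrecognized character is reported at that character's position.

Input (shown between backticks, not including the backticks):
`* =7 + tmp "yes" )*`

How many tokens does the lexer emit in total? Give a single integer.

pos=0: emit STAR '*'
pos=2: emit EQ '='
pos=3: emit NUM '7' (now at pos=4)
pos=5: emit PLUS '+'
pos=7: emit ID 'tmp' (now at pos=10)
pos=11: enter STRING mode
pos=11: emit STR "yes" (now at pos=16)
pos=17: emit RPAREN ')'
pos=18: emit STAR '*'
DONE. 8 tokens: [STAR, EQ, NUM, PLUS, ID, STR, RPAREN, STAR]

Answer: 8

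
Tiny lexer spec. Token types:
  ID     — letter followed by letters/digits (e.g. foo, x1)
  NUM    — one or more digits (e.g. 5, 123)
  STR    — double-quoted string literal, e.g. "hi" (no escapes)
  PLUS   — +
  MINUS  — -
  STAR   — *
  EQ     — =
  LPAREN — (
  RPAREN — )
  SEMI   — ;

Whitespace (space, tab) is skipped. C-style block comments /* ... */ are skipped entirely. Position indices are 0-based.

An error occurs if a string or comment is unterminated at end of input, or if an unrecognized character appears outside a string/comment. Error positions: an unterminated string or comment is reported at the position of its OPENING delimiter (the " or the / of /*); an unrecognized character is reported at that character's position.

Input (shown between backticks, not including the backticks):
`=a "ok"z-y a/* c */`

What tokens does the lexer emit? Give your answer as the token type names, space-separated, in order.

pos=0: emit EQ '='
pos=1: emit ID 'a' (now at pos=2)
pos=3: enter STRING mode
pos=3: emit STR "ok" (now at pos=7)
pos=7: emit ID 'z' (now at pos=8)
pos=8: emit MINUS '-'
pos=9: emit ID 'y' (now at pos=10)
pos=11: emit ID 'a' (now at pos=12)
pos=12: enter COMMENT mode (saw '/*')
exit COMMENT mode (now at pos=19)
DONE. 7 tokens: [EQ, ID, STR, ID, MINUS, ID, ID]

Answer: EQ ID STR ID MINUS ID ID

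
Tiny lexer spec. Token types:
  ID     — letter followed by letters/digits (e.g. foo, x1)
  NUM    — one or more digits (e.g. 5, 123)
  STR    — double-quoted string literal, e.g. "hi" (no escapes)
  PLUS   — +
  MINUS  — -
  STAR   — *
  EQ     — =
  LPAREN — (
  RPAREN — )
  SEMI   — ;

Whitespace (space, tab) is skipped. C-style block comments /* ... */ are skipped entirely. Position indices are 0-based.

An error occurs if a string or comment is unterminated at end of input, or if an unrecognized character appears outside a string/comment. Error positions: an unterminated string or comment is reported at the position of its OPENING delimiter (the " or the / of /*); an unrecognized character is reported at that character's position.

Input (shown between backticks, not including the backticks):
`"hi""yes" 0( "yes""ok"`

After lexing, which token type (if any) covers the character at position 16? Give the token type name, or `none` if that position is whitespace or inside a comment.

pos=0: enter STRING mode
pos=0: emit STR "hi" (now at pos=4)
pos=4: enter STRING mode
pos=4: emit STR "yes" (now at pos=9)
pos=10: emit NUM '0' (now at pos=11)
pos=11: emit LPAREN '('
pos=13: enter STRING mode
pos=13: emit STR "yes" (now at pos=18)
pos=18: enter STRING mode
pos=18: emit STR "ok" (now at pos=22)
DONE. 6 tokens: [STR, STR, NUM, LPAREN, STR, STR]
Position 16: char is 's' -> STR

Answer: STR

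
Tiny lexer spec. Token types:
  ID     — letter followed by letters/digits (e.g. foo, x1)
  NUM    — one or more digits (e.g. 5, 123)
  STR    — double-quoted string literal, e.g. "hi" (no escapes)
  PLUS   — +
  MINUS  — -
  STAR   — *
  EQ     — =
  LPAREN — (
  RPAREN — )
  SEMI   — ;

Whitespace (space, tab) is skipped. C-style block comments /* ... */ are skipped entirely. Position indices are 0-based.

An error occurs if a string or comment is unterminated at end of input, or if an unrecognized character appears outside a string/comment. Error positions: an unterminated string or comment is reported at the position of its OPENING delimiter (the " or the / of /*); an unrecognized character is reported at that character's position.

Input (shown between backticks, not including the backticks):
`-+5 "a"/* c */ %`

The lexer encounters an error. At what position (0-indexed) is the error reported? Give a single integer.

pos=0: emit MINUS '-'
pos=1: emit PLUS '+'
pos=2: emit NUM '5' (now at pos=3)
pos=4: enter STRING mode
pos=4: emit STR "a" (now at pos=7)
pos=7: enter COMMENT mode (saw '/*')
exit COMMENT mode (now at pos=14)
pos=15: ERROR — unrecognized char '%'

Answer: 15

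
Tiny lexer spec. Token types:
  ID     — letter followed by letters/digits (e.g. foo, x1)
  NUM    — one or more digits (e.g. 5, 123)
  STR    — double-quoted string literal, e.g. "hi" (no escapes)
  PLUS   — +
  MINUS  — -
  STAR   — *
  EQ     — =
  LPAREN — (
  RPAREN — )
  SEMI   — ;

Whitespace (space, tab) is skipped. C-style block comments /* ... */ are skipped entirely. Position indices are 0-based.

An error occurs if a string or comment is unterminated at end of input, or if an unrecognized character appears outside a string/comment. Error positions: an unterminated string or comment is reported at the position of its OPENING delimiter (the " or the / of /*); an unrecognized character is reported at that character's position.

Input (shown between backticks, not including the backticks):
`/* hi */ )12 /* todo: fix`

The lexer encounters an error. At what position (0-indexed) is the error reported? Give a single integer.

pos=0: enter COMMENT mode (saw '/*')
exit COMMENT mode (now at pos=8)
pos=9: emit RPAREN ')'
pos=10: emit NUM '12' (now at pos=12)
pos=13: enter COMMENT mode (saw '/*')
pos=13: ERROR — unterminated comment (reached EOF)

Answer: 13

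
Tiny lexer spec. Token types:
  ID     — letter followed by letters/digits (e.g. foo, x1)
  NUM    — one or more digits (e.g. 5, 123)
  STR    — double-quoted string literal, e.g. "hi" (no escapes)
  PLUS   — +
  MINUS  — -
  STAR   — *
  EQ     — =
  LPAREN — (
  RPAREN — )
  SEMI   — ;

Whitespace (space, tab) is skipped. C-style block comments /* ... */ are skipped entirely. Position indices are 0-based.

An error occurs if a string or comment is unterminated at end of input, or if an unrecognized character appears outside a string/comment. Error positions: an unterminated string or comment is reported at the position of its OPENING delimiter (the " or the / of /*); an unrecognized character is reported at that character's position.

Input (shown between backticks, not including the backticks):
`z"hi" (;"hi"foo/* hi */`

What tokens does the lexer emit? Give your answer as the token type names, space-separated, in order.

pos=0: emit ID 'z' (now at pos=1)
pos=1: enter STRING mode
pos=1: emit STR "hi" (now at pos=5)
pos=6: emit LPAREN '('
pos=7: emit SEMI ';'
pos=8: enter STRING mode
pos=8: emit STR "hi" (now at pos=12)
pos=12: emit ID 'foo' (now at pos=15)
pos=15: enter COMMENT mode (saw '/*')
exit COMMENT mode (now at pos=23)
DONE. 6 tokens: [ID, STR, LPAREN, SEMI, STR, ID]

Answer: ID STR LPAREN SEMI STR ID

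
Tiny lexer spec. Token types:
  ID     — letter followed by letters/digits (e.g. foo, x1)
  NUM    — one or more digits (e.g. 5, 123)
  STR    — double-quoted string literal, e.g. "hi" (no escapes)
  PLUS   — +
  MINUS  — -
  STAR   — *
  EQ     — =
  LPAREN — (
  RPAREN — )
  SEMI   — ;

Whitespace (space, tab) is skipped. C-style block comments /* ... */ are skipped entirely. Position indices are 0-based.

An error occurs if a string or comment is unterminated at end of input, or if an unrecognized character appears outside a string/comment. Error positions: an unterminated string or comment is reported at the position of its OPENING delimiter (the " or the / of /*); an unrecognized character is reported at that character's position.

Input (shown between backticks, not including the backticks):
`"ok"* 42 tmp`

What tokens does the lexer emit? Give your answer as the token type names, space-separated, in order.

Answer: STR STAR NUM ID

Derivation:
pos=0: enter STRING mode
pos=0: emit STR "ok" (now at pos=4)
pos=4: emit STAR '*'
pos=6: emit NUM '42' (now at pos=8)
pos=9: emit ID 'tmp' (now at pos=12)
DONE. 4 tokens: [STR, STAR, NUM, ID]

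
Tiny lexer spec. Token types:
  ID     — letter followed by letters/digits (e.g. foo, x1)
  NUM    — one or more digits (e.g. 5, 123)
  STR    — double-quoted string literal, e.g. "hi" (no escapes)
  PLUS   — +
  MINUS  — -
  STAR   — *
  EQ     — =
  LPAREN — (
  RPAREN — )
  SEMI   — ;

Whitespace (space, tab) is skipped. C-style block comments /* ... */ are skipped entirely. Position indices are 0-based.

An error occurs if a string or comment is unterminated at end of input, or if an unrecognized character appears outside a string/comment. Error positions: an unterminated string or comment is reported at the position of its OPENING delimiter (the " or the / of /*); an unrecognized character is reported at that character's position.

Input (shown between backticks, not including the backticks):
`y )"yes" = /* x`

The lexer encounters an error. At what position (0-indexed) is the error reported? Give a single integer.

pos=0: emit ID 'y' (now at pos=1)
pos=2: emit RPAREN ')'
pos=3: enter STRING mode
pos=3: emit STR "yes" (now at pos=8)
pos=9: emit EQ '='
pos=11: enter COMMENT mode (saw '/*')
pos=11: ERROR — unterminated comment (reached EOF)

Answer: 11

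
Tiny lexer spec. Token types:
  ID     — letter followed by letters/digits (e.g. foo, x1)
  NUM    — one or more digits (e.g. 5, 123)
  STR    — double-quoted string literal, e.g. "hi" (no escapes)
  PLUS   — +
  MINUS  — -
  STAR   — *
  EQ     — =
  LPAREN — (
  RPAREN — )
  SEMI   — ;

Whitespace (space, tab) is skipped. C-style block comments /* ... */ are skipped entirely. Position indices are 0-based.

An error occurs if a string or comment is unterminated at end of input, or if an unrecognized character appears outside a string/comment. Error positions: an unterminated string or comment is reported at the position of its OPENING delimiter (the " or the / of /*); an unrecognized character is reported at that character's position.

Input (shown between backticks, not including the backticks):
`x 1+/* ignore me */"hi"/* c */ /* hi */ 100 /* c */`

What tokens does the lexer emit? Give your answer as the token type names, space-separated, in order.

pos=0: emit ID 'x' (now at pos=1)
pos=2: emit NUM '1' (now at pos=3)
pos=3: emit PLUS '+'
pos=4: enter COMMENT mode (saw '/*')
exit COMMENT mode (now at pos=19)
pos=19: enter STRING mode
pos=19: emit STR "hi" (now at pos=23)
pos=23: enter COMMENT mode (saw '/*')
exit COMMENT mode (now at pos=30)
pos=31: enter COMMENT mode (saw '/*')
exit COMMENT mode (now at pos=39)
pos=40: emit NUM '100' (now at pos=43)
pos=44: enter COMMENT mode (saw '/*')
exit COMMENT mode (now at pos=51)
DONE. 5 tokens: [ID, NUM, PLUS, STR, NUM]

Answer: ID NUM PLUS STR NUM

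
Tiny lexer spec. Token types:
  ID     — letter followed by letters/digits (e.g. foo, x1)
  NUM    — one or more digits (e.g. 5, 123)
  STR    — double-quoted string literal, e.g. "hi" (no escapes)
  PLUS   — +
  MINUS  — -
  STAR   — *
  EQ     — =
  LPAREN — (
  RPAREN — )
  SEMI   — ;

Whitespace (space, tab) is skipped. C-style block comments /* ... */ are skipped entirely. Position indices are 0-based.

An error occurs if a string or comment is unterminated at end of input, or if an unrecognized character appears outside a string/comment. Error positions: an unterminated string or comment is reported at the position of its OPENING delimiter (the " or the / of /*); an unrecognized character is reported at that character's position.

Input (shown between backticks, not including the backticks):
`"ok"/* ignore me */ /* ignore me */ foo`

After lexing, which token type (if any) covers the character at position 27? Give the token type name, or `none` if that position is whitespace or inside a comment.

Answer: none

Derivation:
pos=0: enter STRING mode
pos=0: emit STR "ok" (now at pos=4)
pos=4: enter COMMENT mode (saw '/*')
exit COMMENT mode (now at pos=19)
pos=20: enter COMMENT mode (saw '/*')
exit COMMENT mode (now at pos=35)
pos=36: emit ID 'foo' (now at pos=39)
DONE. 2 tokens: [STR, ID]
Position 27: char is 'r' -> none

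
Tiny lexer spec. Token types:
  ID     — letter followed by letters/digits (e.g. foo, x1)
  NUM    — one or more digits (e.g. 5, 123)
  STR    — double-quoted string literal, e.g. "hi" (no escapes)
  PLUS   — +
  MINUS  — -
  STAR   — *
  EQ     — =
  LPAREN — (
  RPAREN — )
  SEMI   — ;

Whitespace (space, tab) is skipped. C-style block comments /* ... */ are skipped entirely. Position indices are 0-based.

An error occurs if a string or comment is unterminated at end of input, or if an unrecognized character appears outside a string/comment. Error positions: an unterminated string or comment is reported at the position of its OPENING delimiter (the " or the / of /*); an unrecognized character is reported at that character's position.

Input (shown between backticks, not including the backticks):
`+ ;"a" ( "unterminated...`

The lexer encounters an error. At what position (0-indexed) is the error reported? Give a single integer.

pos=0: emit PLUS '+'
pos=2: emit SEMI ';'
pos=3: enter STRING mode
pos=3: emit STR "a" (now at pos=6)
pos=7: emit LPAREN '('
pos=9: enter STRING mode
pos=9: ERROR — unterminated string

Answer: 9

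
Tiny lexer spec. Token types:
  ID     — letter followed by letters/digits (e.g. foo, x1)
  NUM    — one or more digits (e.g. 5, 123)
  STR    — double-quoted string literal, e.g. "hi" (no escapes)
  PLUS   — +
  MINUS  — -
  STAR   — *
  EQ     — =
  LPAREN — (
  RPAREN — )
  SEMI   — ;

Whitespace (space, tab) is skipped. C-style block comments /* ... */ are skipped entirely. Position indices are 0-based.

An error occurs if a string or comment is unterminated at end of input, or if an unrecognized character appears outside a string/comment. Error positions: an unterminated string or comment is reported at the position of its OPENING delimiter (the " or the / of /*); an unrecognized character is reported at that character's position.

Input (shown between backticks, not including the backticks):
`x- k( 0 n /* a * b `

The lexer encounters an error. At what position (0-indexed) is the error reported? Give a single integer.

Answer: 10

Derivation:
pos=0: emit ID 'x' (now at pos=1)
pos=1: emit MINUS '-'
pos=3: emit ID 'k' (now at pos=4)
pos=4: emit LPAREN '('
pos=6: emit NUM '0' (now at pos=7)
pos=8: emit ID 'n' (now at pos=9)
pos=10: enter COMMENT mode (saw '/*')
pos=10: ERROR — unterminated comment (reached EOF)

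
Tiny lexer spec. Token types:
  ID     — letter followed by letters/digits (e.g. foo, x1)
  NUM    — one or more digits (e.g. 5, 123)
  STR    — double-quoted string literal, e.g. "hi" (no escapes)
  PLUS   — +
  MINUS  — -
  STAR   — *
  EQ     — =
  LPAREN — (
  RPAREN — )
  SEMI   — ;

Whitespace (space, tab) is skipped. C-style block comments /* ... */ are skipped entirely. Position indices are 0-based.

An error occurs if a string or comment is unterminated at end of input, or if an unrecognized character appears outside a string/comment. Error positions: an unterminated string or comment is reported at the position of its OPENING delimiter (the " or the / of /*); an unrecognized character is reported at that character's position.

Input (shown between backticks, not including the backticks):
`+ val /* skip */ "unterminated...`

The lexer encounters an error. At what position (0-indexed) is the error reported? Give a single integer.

pos=0: emit PLUS '+'
pos=2: emit ID 'val' (now at pos=5)
pos=6: enter COMMENT mode (saw '/*')
exit COMMENT mode (now at pos=16)
pos=17: enter STRING mode
pos=17: ERROR — unterminated string

Answer: 17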